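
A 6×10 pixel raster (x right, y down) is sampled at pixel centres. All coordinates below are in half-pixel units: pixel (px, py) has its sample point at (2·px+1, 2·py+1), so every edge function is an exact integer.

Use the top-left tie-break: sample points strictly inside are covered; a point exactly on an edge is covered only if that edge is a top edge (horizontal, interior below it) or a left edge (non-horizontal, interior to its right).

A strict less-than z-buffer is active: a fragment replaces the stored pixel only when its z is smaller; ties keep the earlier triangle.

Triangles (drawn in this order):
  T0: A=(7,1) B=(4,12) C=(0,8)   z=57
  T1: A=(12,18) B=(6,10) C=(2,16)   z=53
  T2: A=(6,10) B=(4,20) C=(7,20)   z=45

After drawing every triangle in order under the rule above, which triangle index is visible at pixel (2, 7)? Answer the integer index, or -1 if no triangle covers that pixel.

T0:
  2·area = 56
  edge (7, 1)→(4, 12): d=(-3,11) right/bottom  bias=-1
  edge (4, 12)→(0, 8): d=(-4,-4) top-left  bias=+0
  edge (0, 8)→(7, 1): d=(7,-7) top-left  bias=+0
    (3,0)@(7, 1): e=[0,56,0] → ·  [on edge]
    (2,1)@(5, 3): e=[16,40,0] → #  [on edge]
    (3,1)@(7, 3): e=[-6,48,14] → ·
    (1,2)@(3, 5): e=[32,24,0] → #  [on edge]
    (3,2)@(7, 5): e=[-12,40,28] → ·
    (0,3)@(1, 7): e=[48,8,0] → #  [on edge]
    (3,3)@(7, 7): e=[-18,32,42] → ·
    (0,4)@(1, 9): e=[42,0,14] → #  [on edge]
    (2,4)@(5, 9): e=[-2,16,42] → ·
    (0,5)@(1, 11): e=[36,-8,28] → ·
    (1,5)@(3, 11): e=[14,0,42] → #  [on edge]
    (2,5)@(5, 11): e=[-8,8,56] → ·
    (2,6)@(5, 13): e=[-14,0,70] → ·  [on edge]
    (3,7)@(7, 15): e=[-42,0,98] → ·  [on edge]
    (4,8)@(9, 17): e=[-70,0,126] → ·  [on edge]
    (5,9)@(11, 19): e=[-98,0,154] → ·  [on edge]
  covered (9 px):
    · · · · · ·
    · · # · · ·
    · # # · · ·
    # # # · · ·
    # # · · · ·
    · # · · · ·
    · · · · · ·
    · · · · · ·
    · · · · · ·
    · · · · · ·
T1:
  2·area = 68  (B↔C swapped to make it positive)
  edge (12, 18)→(2, 16): d=(-10,-2) top-left  bias=+0
  edge (2, 16)→(6, 10): d=(4,-6) top-left  bias=+0
  edge (6, 10)→(12, 18): d=(6,8) right/bottom  bias=-1
    (2,6)@(5, 13): e=[36,6,26] → #
    (3,6)@(7, 13): e=[40,18,10] → #
    (4,6)@(9, 13): e=[44,30,-6] → ·
    (1,7)@(3, 15): e=[12,2,54] → #
    (4,7)@(9, 15): e=[24,38,6] → #
    (5,7)@(11, 15): e=[28,50,-10] → ·
    (1,8)@(3, 17): e=[-8,10,66] → ·
    (2,8)@(5, 17): e=[-4,22,50] → ·
    (3,8)@(7, 17): e=[0,34,34] → #  [on edge]
    (5,8)@(11, 17): e=[8,58,2] → #
    (3,9)@(7, 19): e=[-20,42,46] → ·
    (4,9)@(9, 19): e=[-16,54,30] → ·
  covered (9 px):
    · · · · · ·
    · · · · · ·
    · · · · · ·
    · · · · · ·
    · · · · · ·
    · · · · · ·
    · · # # · ·
    · # # # # ·
    · · · # # #
    · · · · · ·
T2:
  2·area = 30  (B↔C swapped to make it positive)
  edge (6, 10)→(7, 20): d=(1,10) right/bottom  bias=-1
  edge (7, 20)→(4, 20): d=(-3,0) right/bottom  bias=-1
  edge (4, 20)→(6, 10): d=(2,-10) top-left  bias=+0
    (3,2)@(7, 5): e=[-15,45,0] → ·  [on edge]
    (2,7)@(5, 15): e=[15,15,0] → #  [on edge]
    (3,7)@(7, 15): e=[-5,15,20] → ·
    (2,8)@(5, 17): e=[17,9,4] → #
    (3,8)@(7, 17): e=[-3,9,24] → ·
    (2,9)@(5, 19): e=[19,3,8] → #
    (3,9)@(7, 19): e=[-1,3,28] → ·
  covered (3 px):
    · · · · · ·
    · · · · · ·
    · · · · · ·
    · · · · · ·
    · · · · · ·
    · · · · · ·
    · · · · · ·
    · · # · · ·
    · · # · · ·
    · · # · · ·

Z-buffer (winner per pixel, '.' = empty):
  . . . . . .
  . . 0 . . .
  . 0 0 . . .
  0 0 0 . . .
  0 0 . . . .
  . 0 . . . .
  . . 1 1 . .
  . 1 2 1 1 .
  . . 2 1 1 1
  . . 2 . . .

Final: 2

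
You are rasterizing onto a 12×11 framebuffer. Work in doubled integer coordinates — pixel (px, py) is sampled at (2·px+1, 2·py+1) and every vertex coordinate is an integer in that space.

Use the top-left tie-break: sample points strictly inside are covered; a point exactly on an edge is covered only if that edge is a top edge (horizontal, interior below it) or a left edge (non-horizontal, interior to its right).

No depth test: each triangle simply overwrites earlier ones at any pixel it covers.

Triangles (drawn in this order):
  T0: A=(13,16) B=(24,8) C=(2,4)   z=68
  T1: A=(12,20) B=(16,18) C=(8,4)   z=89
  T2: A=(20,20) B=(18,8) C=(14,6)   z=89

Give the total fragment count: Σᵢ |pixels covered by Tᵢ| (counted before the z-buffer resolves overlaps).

T0:
  2·area = 220  (B↔C swapped to make it positive)
  edge (13, 16)→(2, 4): d=(-11,-12) top-left  bias=+0
  edge (2, 4)→(24, 8): d=(22,4) right/bottom  bias=-1
  edge (24, 8)→(13, 16): d=(-11,8) right/bottom  bias=-1
    (1,2)@(3, 5): e=[1,18,201] → X
    (2,2)@(5, 5): e=[25,10,185] → X
    (3,2)@(7, 5): e=[49,2,169] → X
    (4,2)@(9, 5): e=[73,-6,153] → .
    (1,3)@(3, 7): e=[-21,62,179] → .
    (2,3)@(5, 7): e=[3,54,163] → X
    (4,3)@(9, 7): e=[51,38,131] → X
    (5,3)@(11, 7): e=[75,30,115] → X
    (6,3)@(13, 7): e=[99,22,99] → X
    (7,3)@(15, 7): e=[123,14,83] → X
    (8,3)@(17, 7): e=[147,6,67] → X
    (9,3)@(19, 7): e=[171,-2,51] → .
  covered (29 px):
    . . . . . . . . . . . .
    . . . . . . . . . . . .
    . X X X . . . . . . . .
    . . X X X X X X X . . .
    . . . X X X X X X X X .
    . . . . X X X X X X . .
    . . . . . X X X X . . .
    . . . . . . X . . . . .
    . . . . . . . . . . . .
    . . . . . . . . . . . .
    . . . . . . . . . . . .
T1:
  2·area = 72  (B↔C swapped to make it positive)
  edge (12, 20)→(8, 4): d=(-4,-16) top-left  bias=+0
  edge (8, 4)→(16, 18): d=(8,14) right/bottom  bias=-1
  edge (16, 18)→(12, 20): d=(-4,2) right/bottom  bias=-1
    (4,3)@(9, 7): e=[4,10,58] → X
    (5,3)@(11, 7): e=[36,-18,54] → .
    (4,4)@(9, 9): e=[-4,26,50] → .
    (5,5)@(11, 11): e=[20,14,38] → X
    (6,5)@(13, 11): e=[52,-14,34] → .
    (5,6)@(11, 13): e=[12,30,30] → X
    (6,6)@(13, 13): e=[44,2,26] → X
    (7,6)@(15, 13): e=[76,-26,22] → .
    (5,7)@(11, 15): e=[4,46,22] → X
    (7,7)@(15, 15): e=[68,-10,14] → .
    (5,8)@(11, 17): e=[-4,62,14] → .
    (6,8)@(13, 17): e=[28,34,10] → X
  covered (9 px):
    . . . . . . . . . . . .
    . . . . . . . . . . . .
    . . . . . . . . . . . .
    . . . . X . . . . . . .
    . . . . . . . . . . . .
    . . . . . X . . . . . .
    . . . . . X X . . . . .
    . . . . . X X . . . . .
    . . . . . . X X . . . .
    . . . . . . X . . . . .
    . . . . . . . . . . . .
T2:
  2·area = 44  (B↔C swapped to make it positive)
  edge (20, 20)→(14, 6): d=(-6,-14) top-left  bias=+0
  edge (14, 6)→(18, 8): d=(4,2) right/bottom  bias=-1
  edge (18, 8)→(20, 20): d=(2,12) right/bottom  bias=-1
    (7,3)@(15, 7): e=[8,2,34] → X
    (8,3)@(17, 7): e=[36,-2,10] → .
    (7,4)@(15, 9): e=[-4,10,38] → .
    (8,4)@(17, 9): e=[24,6,14] → X
    (9,4)@(19, 9): e=[52,2,-10] → .
    (8,5)@(17, 11): e=[12,14,18] → X
    (9,5)@(19, 11): e=[40,10,-6] → .
    (8,6)@(17, 13): e=[0,22,22] → X  [on edge]
    (9,6)@(19, 13): e=[28,18,-2] → .
    (8,7)@(17, 15): e=[-12,30,26] → .
    (9,7)@(19, 15): e=[16,26,2] → X
    (10,7)@(21, 15): e=[44,22,-22] → .
  covered (6 px):
    . . . . . . . . . . . .
    . . . . . . . . . . . .
    . . . . . . . . . . . .
    . . . . . . . X . . . .
    . . . . . . . . X . . .
    . . . . . . . . X . . .
    . . . . . . . . X . . .
    . . . . . . . . . X . .
    . . . . . . . . . X . .
    . . . . . . . . . . . .
    . . . . . . . . . . . .

Final: 44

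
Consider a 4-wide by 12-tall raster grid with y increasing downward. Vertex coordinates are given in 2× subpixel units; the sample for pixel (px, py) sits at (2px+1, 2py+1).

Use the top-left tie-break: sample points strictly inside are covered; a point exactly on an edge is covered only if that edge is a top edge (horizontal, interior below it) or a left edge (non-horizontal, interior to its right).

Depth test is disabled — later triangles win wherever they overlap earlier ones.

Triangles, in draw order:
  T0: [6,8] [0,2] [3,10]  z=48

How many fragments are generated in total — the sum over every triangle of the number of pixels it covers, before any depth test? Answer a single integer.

T0:
  2·area = 30  (B↔C swapped to make it positive)
  edge (6, 8)→(3, 10): d=(-3,2) right/bottom  bias=-1
  edge (3, 10)→(0, 2): d=(-3,-8) top-left  bias=+0
  edge (0, 2)→(6, 8): d=(6,6) right/bottom  bias=-1
    (0,1)@(1, 3): e=[25,5,0] → .  [on edge]
    (1,2)@(3, 5): e=[15,15,0] → .  [on edge]
    (1,3)@(3, 7): e=[9,9,12] → X
    (2,3)@(5, 7): e=[5,25,0] → .  [on edge]
    (1,4)@(3, 9): e=[3,3,24] → X
    (2,4)@(5, 9): e=[-1,19,12] → .
    (3,4)@(7, 9): e=[-5,35,0] → .  [on edge]
    (1,5)@(3, 11): e=[-3,-3,36] → .
  covered (2 px):
    . . . .
    . . . .
    . . . .
    . X . .
    . X . .
    . . . .
    . . . .
    . . . .
    . . . .
    . . . .
    . . . .
    . . . .

Answer: 2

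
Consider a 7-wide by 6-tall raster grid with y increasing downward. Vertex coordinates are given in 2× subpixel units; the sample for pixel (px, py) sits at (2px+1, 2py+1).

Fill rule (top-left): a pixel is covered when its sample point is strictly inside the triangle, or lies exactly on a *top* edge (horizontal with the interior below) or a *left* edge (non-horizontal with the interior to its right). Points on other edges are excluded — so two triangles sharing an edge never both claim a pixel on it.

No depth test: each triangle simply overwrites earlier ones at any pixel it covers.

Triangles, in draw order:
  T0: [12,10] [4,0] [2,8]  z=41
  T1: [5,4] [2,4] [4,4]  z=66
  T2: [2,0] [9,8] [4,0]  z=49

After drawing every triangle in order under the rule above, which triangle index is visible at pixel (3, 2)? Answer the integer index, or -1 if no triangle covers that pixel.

T0:
  2·area = 84  (B↔C swapped to make it positive)
  edge (12, 10)→(2, 8): d=(-10,-2) top-left  bias=+0
  edge (2, 8)→(4, 0): d=(2,-8) top-left  bias=+0
  edge (4, 0)→(12, 10): d=(8,10) right/bottom  bias=-1
    (2,1)@(5, 3): e=[56,14,14] → X
    (3,1)@(7, 3): e=[60,30,-6] → .
    (1,2)@(3, 5): e=[32,2,50] → X
    (3,2)@(7, 5): e=[40,34,10] → X
    (4,2)@(9, 5): e=[44,50,-10] → .
    (1,3)@(3, 7): e=[12,6,66] → X
    (4,3)@(9, 7): e=[24,54,6] → X
    (5,3)@(11, 7): e=[28,70,-14] → .
    (1,4)@(3, 9): e=[-8,10,82] → .
    (2,4)@(5, 9): e=[-4,26,62] → .
    (3,4)@(7, 9): e=[0,42,42] → X  [on edge]
    (5,4)@(11, 9): e=[8,74,2] → X
  covered (11 px):
    . . . . . . .
    . . X . . . .
    . X X X . . .
    . X X X X . .
    . . . X X X .
    . . . . . . .
T1:
  degenerate (2·area = 0) — covers nothing
T2:
  2·area = 16  (B↔C swapped to make it positive)
  edge (2, 0)→(4, 0): d=(2,0) top-left  bias=+0
  edge (4, 0)→(9, 8): d=(5,8) right/bottom  bias=-1
  edge (9, 8)→(2, 0): d=(-7,-8) top-left  bias=+0
    (1,0)@(3, 1): e=[2,13,1] → X
    (2,0)@(5, 1): e=[2,-3,17] → .
    (1,1)@(3, 3): e=[6,23,-13] → .
    (2,1)@(5, 3): e=[6,7,3] → X
    (3,1)@(7, 3): e=[6,-9,19] → .
    (2,2)@(5, 5): e=[10,17,-11] → .
    (3,2)@(7, 5): e=[10,1,5] → X
    (4,2)@(9, 5): e=[10,-15,21] → .
    (3,3)@(7, 7): e=[14,11,-9] → .
  covered (3 px):
    . X . . . . .
    . . X . . . .
    . . . X . . .
    . . . . . . .
    . . . . . . .
    . . . . . . .

Z-buffer (winner per pixel, '.' = empty):
  . 2 . . . . .
  . . 2 . . . .
  . 0 0 2 . . .
  . 0 0 0 0 . .
  . . . 0 0 0 .
  . . . . . . .

Result: 2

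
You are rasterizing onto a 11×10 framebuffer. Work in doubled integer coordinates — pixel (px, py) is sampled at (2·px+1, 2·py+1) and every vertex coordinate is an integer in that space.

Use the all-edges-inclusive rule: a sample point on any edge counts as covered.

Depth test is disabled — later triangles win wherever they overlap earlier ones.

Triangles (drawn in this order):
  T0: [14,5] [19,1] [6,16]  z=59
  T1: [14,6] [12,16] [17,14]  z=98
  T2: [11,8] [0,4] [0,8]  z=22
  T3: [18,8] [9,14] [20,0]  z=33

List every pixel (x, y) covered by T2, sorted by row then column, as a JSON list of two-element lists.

T0:
  2·area = 23
  edge (14, 5)→(19, 1): d=(5,-4) inclusive
  edge (19, 1)→(6, 16): d=(-13,15) inclusive
  edge (6, 16)→(14, 5): d=(8,-11) inclusive
    (9,0)@(19, 1): e=[0,0,23] → █  [on edge]
    (10,0)@(21, 1): e=[8,-30,45] → ·
    (8,1)@(17, 3): e=[2,4,17] → █
    (9,1)@(19, 3): e=[10,-26,39] → ·
    (7,2)@(15, 5): e=[4,8,11] → █
    (8,2)@(17, 5): e=[12,-22,33] → ·
    (6,3)@(13, 7): e=[6,12,5] → █
    (7,3)@(15, 7): e=[14,-18,27] → ·
    (4,4)@(9, 9): e=[0,46,-23] → ·  [on edge]
    (6,4)@(13, 9): e=[16,-14,21] → ·
  covered (4 px):
    · · · · · · · · · █ ·
    · · · · · · · · █ · ·
    · · · · · · · █ · · ·
    · · · · · · █ · · · ·
    · · · · · · · · · · ·
    · · · · · · · · · · ·
    · · · · · · · · · · ·
    · · · · · · · · · · ·
    · · · · · · · · · · ·
    · · · · · · · · · · ·
T1:
  2·area = 46  (B↔C swapped to make it positive)
  edge (14, 6)→(17, 14): d=(3,8) inclusive
  edge (17, 14)→(12, 16): d=(-5,2) inclusive
  edge (12, 16)→(14, 6): d=(2,-10) inclusive
    (7,0)@(15, 1): e=[-23,69,0] → ·  [on edge]
    (7,4)@(15, 9): e=[1,29,16] → █
    (8,4)@(17, 9): e=[-15,25,36] → ·
    (6,5)@(13, 11): e=[23,23,0] → █  [on edge]
    (8,5)@(17, 11): e=[-9,15,40] → ·
    (6,6)@(13, 13): e=[29,13,4] → █
    (8,6)@(17, 13): e=[-3,5,44] → ·
    (6,7)@(13, 15): e=[35,3,8] → █
    (7,7)@(15, 15): e=[19,-1,28] → ·
    (6,8)@(13, 17): e=[41,-7,12] → ·
  covered (6 px):
    · · · · · · · · · · ·
    · · · · · · · · · · ·
    · · · · · · · · · · ·
    · · · · · · · · · · ·
    · · · · · · · █ · · ·
    · · · · · · █ █ · · ·
    · · · · · · █ █ · · ·
    · · · · · · █ · · · ·
    · · · · · · · · · · ·
    · · · · · · · · · · ·
T2:
  2·area = 44  (B↔C swapped to make it positive)
  edge (11, 8)→(0, 8): d=(-11,0) inclusive
  edge (0, 8)→(0, 4): d=(0,-4) inclusive
  edge (0, 4)→(11, 8): d=(11,4) inclusive
    (0,2)@(1, 5): e=[33,4,7] → █
    (1,2)@(3, 5): e=[33,12,-1] → ·
    (0,3)@(1, 7): e=[11,4,29] → █
    (1,3)@(3, 7): e=[11,12,21] → █
    (2,3)@(5, 7): e=[11,20,13] → █
    (3,3)@(7, 7): e=[11,28,5] → █
    (4,3)@(9, 7): e=[11,36,-3] → ·
    (0,4)@(1, 9): e=[-11,4,51] → ·
    (1,4)@(3, 9): e=[-11,12,43] → ·
    (2,4)@(5, 9): e=[-11,20,35] → ·
    (3,4)@(7, 9): e=[-11,28,27] → ·
  covered (5 px):
    · · · · · · · · · · ·
    · · · · · · · · · · ·
    █ · · · · · · · · · ·
    █ █ █ █ · · · · · · ·
    · · · · · · · · · · ·
    · · · · · · · · · · ·
    · · · · · · · · · · ·
    · · · · · · · · · · ·
    · · · · · · · · · · ·
    · · · · · · · · · · ·
T3:
  2·area = 60
  edge (18, 8)→(9, 14): d=(-9,6) inclusive
  edge (9, 14)→(20, 0): d=(11,-14) inclusive
  edge (20, 0)→(18, 8): d=(-2,8) inclusive
    (9,1)@(19, 3): e=[39,19,2] → █
    (10,1)@(21, 3): e=[27,47,-14] → ·
    (8,2)@(17, 5): e=[33,13,14] → █
    (9,2)@(19, 5): e=[21,41,-2] → ·
    (7,3)@(15, 7): e=[27,7,26] → █
    (9,3)@(19, 7): e=[3,63,-6] → ·
    (6,4)@(13, 9): e=[21,1,38] → █
    (8,4)@(17, 9): e=[-3,57,6] → ·
    (6,5)@(13, 11): e=[3,23,34] → █
    (7,5)@(15, 11): e=[-9,51,18] → ·
    (6,6)@(13, 13): e=[-15,45,30] → ·
  covered (7 px):
    · · · · · · · · · · ·
    · · · · · · · · · █ ·
    · · · · · · · · █ · ·
    · · · · · · · █ █ · ·
    · · · · · · █ █ · · ·
    · · · · · · █ · · · ·
    · · · · · · · · · · ·
    · · · · · · · · · · ·
    · · · · · · · · · · ·
    · · · · · · · · · · ·

Final: [[0,2],[0,3],[1,3],[2,3],[3,3]]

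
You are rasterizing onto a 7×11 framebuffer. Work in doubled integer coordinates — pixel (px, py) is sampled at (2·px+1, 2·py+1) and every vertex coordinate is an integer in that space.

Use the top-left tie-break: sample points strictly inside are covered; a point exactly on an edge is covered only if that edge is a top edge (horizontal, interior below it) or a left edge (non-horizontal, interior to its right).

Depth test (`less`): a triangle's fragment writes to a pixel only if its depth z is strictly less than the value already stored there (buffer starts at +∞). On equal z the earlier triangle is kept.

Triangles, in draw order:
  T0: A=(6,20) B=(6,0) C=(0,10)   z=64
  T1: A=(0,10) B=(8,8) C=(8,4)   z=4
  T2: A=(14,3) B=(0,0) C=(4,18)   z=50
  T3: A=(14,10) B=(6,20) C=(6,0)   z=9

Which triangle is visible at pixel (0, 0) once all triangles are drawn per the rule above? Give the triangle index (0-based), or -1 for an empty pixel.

T0:
  2·area = 120  (B↔C swapped to make it positive)
  edge (6, 20)→(0, 10): d=(-6,-10) top-left  bias=+0
  edge (0, 10)→(6, 0): d=(6,-10) top-left  bias=+0
  edge (6, 0)→(6, 20): d=(0,20) right/bottom  bias=-1
    (2,1)@(5, 3): e=[92,8,20] → X
    (3,1)@(7, 3): e=[112,28,-20] → .
    (1,2)@(3, 5): e=[60,0,60] → X  [on edge]
    (3,2)@(7, 5): e=[100,40,-20] → .
    (1,3)@(3, 7): e=[48,12,60] → X
    (3,3)@(7, 7): e=[88,52,-20] → .
    (0,4)@(1, 9): e=[16,4,100] → X
    (3,4)@(7, 9): e=[76,64,-20] → .
    (0,5)@(1, 11): e=[4,16,100] → X
    (3,5)@(7, 11): e=[64,76,-20] → .
    (0,6)@(1, 13): e=[-8,28,100] → .
    (1,6)@(3, 13): e=[12,48,60] → X
    (1,7)@(3, 15): e=[0,60,60] → X  [on edge]
  covered (16 px):
    . . . . . . .
    . . X . . . .
    . X X . . . .
    . X X . . . .
    X X X . . . .
    X X X . . . .
    . X X . . . .
    . X X . . . .
    . . X . . . .
    . . . . . . .
    . . . . . . .
T1:
  2·area = 32  (B↔C swapped to make it positive)
  edge (0, 10)→(8, 4): d=(8,-6) top-left  bias=+0
  edge (8, 4)→(8, 8): d=(0,4) right/bottom  bias=-1
  edge (8, 8)→(0, 10): d=(-8,2) right/bottom  bias=-1
    (3,2)@(7, 5): e=[2,4,26] → X
    (4,2)@(9, 5): e=[14,-4,22] → .
    (2,3)@(5, 7): e=[6,12,14] → X
    (4,3)@(9, 7): e=[30,-4,6] → .
    (1,4)@(3, 9): e=[10,20,2] → X
    (2,4)@(5, 9): e=[22,12,-2] → .
    (3,4)@(7, 9): e=[34,4,-6] → .
    (1,5)@(3, 11): e=[26,20,-14] → .
  covered (4 px):
    . . . . . . .
    . . . . . . .
    . . . X . . .
    . . X X . . .
    . X . . . . .
    . . . . . . .
    . . . . . . .
    . . . . . . .
    . . . . . . .
    . . . . . . .
    . . . . . . .
T2:
  2·area = 240  (B↔C swapped to make it positive)
  edge (14, 3)→(4, 18): d=(-10,15) right/bottom  bias=-1
  edge (4, 18)→(0, 0): d=(-4,-18) top-left  bias=+0
  edge (0, 0)→(14, 3): d=(14,3) right/bottom  bias=-1
    (0,0)@(1, 1): e=[215,14,11] → X
    (1,0)@(3, 1): e=[185,50,5] → X
    (2,0)@(5, 1): e=[155,86,-1] → .
    (0,1)@(1, 3): e=[195,6,39] → X
    (2,1)@(5, 3): e=[135,78,27] → X
    (3,1)@(7, 3): e=[105,114,21] → X
    (4,1)@(9, 3): e=[75,150,15] → X
    (5,1)@(11, 3): e=[45,186,9] → X
    (6,1)@(13, 3): e=[15,222,3] → X
    (0,2)@(1, 5): e=[175,-2,67] → .
    (1,2)@(3, 5): e=[145,34,61] → X
    (6,2)@(13, 5): e=[-5,214,31] → .
  covered (30 px):
    X X . . . . .
    X X X X X X X
    . X X X X X .
    . X X X X X .
    . X X X X . .
    . X X X . . .
    . X X X . . .
    . . X . . . .
    . . . . . . .
    . . . . . . .
    . . . . . . .
T3:
  2·area = 160
  edge (14, 10)→(6, 20): d=(-8,10) right/bottom  bias=-1
  edge (6, 20)→(6, 0): d=(0,-20) top-left  bias=+0
  edge (6, 0)→(14, 10): d=(8,10) right/bottom  bias=-1
    (3,1)@(7, 3): e=[126,20,14] → X
    (4,1)@(9, 3): e=[106,60,-6] → .
    (3,2)@(7, 5): e=[110,20,30] → X
    (4,2)@(9, 5): e=[90,60,10] → X
    (5,2)@(11, 5): e=[70,100,-10] → .
    (3,3)@(7, 7): e=[94,20,46] → X
    (5,3)@(11, 7): e=[54,100,6] → X
    (6,3)@(13, 7): e=[34,140,-14] → .
    (3,4)@(7, 9): e=[78,20,62] → X
    (6,4)@(13, 9): e=[18,140,2] → X
    (3,5)@(7, 11): e=[62,20,78] → X
    (3,6)@(7, 13): e=[46,20,94] → X
  covered (20 px):
    . . . . . . .
    . . . X . . .
    . . . X X . .
    . . . X X X .
    . . . X X X X
    . . . X X X X
    . . . X X X .
    . . . X X . .
    . . . X . . .
    . . . . . . .
    . . . . . . .

Z-buffer (winner per pixel, '.' = empty):
  2 2 . . . . .
  2 2 2 3 2 2 2
  . 2 2 1 3 2 .
  . 2 1 1 3 3 .
  0 1 2 3 3 3 3
  0 2 2 3 3 3 3
  . 2 2 3 3 3 .
  . 0 2 3 3 . .
  . . 0 3 . . .
  . . . . . . .
  . . . . . . .

Final: 2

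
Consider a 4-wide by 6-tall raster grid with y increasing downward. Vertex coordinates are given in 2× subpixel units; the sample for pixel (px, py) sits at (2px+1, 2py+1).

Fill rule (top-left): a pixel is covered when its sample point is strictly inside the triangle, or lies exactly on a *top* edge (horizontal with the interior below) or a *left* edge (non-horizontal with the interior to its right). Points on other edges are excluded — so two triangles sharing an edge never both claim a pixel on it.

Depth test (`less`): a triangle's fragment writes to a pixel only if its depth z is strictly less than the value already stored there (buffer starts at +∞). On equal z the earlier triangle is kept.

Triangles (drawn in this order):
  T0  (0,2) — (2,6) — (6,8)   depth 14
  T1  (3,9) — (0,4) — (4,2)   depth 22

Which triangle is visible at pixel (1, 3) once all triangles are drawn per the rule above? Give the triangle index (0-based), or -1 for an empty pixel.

T0:
  2·area = 12  (B↔C swapped to make it positive)
  edge (0, 2)→(6, 8): d=(6,6) right/bottom  bias=-1
  edge (6, 8)→(2, 6): d=(-4,-2) top-left  bias=+0
  edge (2, 6)→(0, 2): d=(-2,-4) top-left  bias=+0
    (0,1)@(1, 3): e=[0,10,2] → .  [on edge]
    (1,2)@(3, 5): e=[0,6,6] → .  [on edge]
    (2,3)@(5, 7): e=[0,2,10] → .  [on edge]
    (3,4)@(7, 9): e=[0,-2,14] → .  [on edge]
  covered (0 px):
    . . . .
    . . . .
    . . . .
    . . . .
    . . . .
    . . . .
T1:
  2·area = 26
  edge (3, 9)→(0, 4): d=(-3,-5) top-left  bias=+0
  edge (0, 4)→(4, 2): d=(4,-2) top-left  bias=+0
  edge (4, 2)→(3, 9): d=(-1,7) right/bottom  bias=-1
    (1,1)@(3, 3): e=[18,2,6] → X
    (2,1)@(5, 3): e=[28,6,-8] → .
    (0,2)@(1, 5): e=[2,6,18] → X
    (2,2)@(5, 5): e=[22,14,-10] → .
    (0,3)@(1, 7): e=[-4,14,16] → .
    (1,3)@(3, 7): e=[6,18,2] → X
    (2,3)@(5, 7): e=[16,22,-12] → .
    (1,4)@(3, 9): e=[0,26,0] → .  [on edge]
  covered (4 px):
    . . . .
    . X . .
    X X . .
    . X . .
    . . . .
    . . . .

Z-buffer (winner per pixel, '.' = empty):
  . . . .
  . 1 . .
  1 1 . .
  . 1 . .
  . . . .
  . . . .

Answer: 1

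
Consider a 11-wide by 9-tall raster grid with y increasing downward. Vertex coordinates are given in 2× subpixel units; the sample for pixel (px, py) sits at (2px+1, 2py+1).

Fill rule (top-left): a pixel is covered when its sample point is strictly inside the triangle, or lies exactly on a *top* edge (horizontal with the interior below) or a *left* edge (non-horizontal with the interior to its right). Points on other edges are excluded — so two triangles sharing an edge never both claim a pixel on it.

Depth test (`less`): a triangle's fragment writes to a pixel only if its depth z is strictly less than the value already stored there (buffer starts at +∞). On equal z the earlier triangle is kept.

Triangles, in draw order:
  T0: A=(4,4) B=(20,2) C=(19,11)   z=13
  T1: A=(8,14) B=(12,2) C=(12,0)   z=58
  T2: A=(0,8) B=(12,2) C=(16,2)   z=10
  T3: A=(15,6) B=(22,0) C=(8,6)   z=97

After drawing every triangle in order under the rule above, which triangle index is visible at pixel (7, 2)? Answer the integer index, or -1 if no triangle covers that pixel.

T0:
  2·area = 142
  edge (4, 4)→(20, 2): d=(16,-2) top-left  bias=+0
  edge (20, 2)→(19, 11): d=(-1,9) right/bottom  bias=-1
  edge (19, 11)→(4, 4): d=(-15,-7) top-left  bias=+0
    (6,1)@(13, 3): e=[2,62,78] → X
    (7,1)@(15, 3): e=[6,44,92] → X
    (8,1)@(17, 3): e=[10,26,106] → X
    (9,1)@(19, 3): e=[14,8,120] → X
    (10,1)@(21, 3): e=[18,-10,134] → .
    (3,2)@(7, 5): e=[22,114,6] → X
    (4,2)@(9, 5): e=[26,96,20] → X
    (5,2)@(11, 5): e=[30,78,34] → X
    (10,2)@(21, 5): e=[50,-12,104] → .
    (3,3)@(7, 7): e=[54,112,-24] → .
    (4,3)@(9, 7): e=[58,94,-10] → .
    (5,3)@(11, 7): e=[62,76,4] → X
    (9,5)@(19, 11): e=[142,0,0] → .  [on edge]
  covered (19 px):
    . . . . . . . . . . .
    . . . . . . X X X X .
    . . . X X X X X X X .
    . . . . . X X X X X .
    . . . . . . . X X X .
    . . . . . . . . . . .
    . . . . . . . . . . .
    . . . . . . . . . . .
    . . . . . . . . . . .
T1:
  2·area = 8  (B↔C swapped to make it positive)
  edge (8, 14)→(12, 0): d=(4,-14) top-left  bias=+0
  edge (12, 0)→(12, 2): d=(0,2) right/bottom  bias=-1
  edge (12, 2)→(8, 14): d=(-4,12) right/bottom  bias=-1
    (5,2)@(11, 5): e=[6,2,0] → .  [on edge]
    (4,5)@(9, 11): e=[2,6,0] → .  [on edge]
    (3,8)@(7, 17): e=[-2,10,0] → .  [on edge]
  covered (0 px):
    . . . . . . . . . . .
    . . . . . . . . . . .
    . . . . . . . . . . .
    . . . . . . . . . . .
    . . . . . . . . . . .
    . . . . . . . . . . .
    . . . . . . . . . . .
    . . . . . . . . . . .
    . . . . . . . . . . .
T2:
  2·area = 24
  edge (0, 8)→(12, 2): d=(12,-6) top-left  bias=+0
  edge (12, 2)→(16, 2): d=(4,0) top-left  bias=+0
  edge (16, 2)→(0, 8): d=(-16,6) right/bottom  bias=-1
    (5,1)@(11, 3): e=[6,4,14] → X
    (6,1)@(13, 3): e=[18,4,2] → X
    (7,1)@(15, 3): e=[30,4,-10] → .
    (3,2)@(7, 5): e=[6,12,6] → X
    (4,2)@(9, 5): e=[18,12,-6] → .
    (5,2)@(11, 5): e=[30,12,-18] → .
    (6,2)@(13, 5): e=[42,12,-30] → .
    (3,3)@(7, 7): e=[30,20,-26] → .
  covered (3 px):
    . . . . . . . . . . .
    . . . . . X X . . . .
    . . . X . . . . . . .
    . . . . . . . . . . .
    . . . . . . . . . . .
    . . . . . . . . . . .
    . . . . . . . . . . .
    . . . . . . . . . . .
    . . . . . . . . . . .
T3:
  2·area = 42  (B↔C swapped to make it positive)
  edge (15, 6)→(8, 6): d=(-7,0) right/bottom  bias=-1
  edge (8, 6)→(22, 0): d=(14,-6) top-left  bias=+0
  edge (22, 0)→(15, 6): d=(-7,6) right/bottom  bias=-1
    (7,1)@(15, 3): e=[21,0,21] → X  [on edge]
    (8,1)@(17, 3): e=[21,12,9] → X
    (9,1)@(19, 3): e=[21,24,-3] → .
    (5,2)@(11, 5): e=[7,4,31] → X
    (6,2)@(13, 5): e=[7,16,19] → X
    (8,2)@(17, 5): e=[7,40,-5] → .
    (5,3)@(11, 7): e=[-7,32,17] → .
    (6,3)@(13, 7): e=[-7,44,5] → .
    (7,3)@(15, 7): e=[-7,56,-7] → .
    (0,4)@(1, 9): e=[-21,0,63] → .  [on edge]
  covered (5 px):
    . . . . . . . . . . .
    . . . . . . . X X . .
    . . . . . X X X . . .
    . . . . . . . . . . .
    . . . . . . . . . . .
    . . . . . . . . . . .
    . . . . . . . . . . .
    . . . . . . . . . . .
    . . . . . . . . . . .

Z-buffer (winner per pixel, '.' = empty):
  . . . . . . . . . . .
  . . . . . 2 2 0 0 0 .
  . . . 2 0 0 0 0 0 0 .
  . . . . . 0 0 0 0 0 .
  . . . . . . . 0 0 0 .
  . . . . . . . . . . .
  . . . . . . . . . . .
  . . . . . . . . . . .
  . . . . . . . . . . .

Answer: 0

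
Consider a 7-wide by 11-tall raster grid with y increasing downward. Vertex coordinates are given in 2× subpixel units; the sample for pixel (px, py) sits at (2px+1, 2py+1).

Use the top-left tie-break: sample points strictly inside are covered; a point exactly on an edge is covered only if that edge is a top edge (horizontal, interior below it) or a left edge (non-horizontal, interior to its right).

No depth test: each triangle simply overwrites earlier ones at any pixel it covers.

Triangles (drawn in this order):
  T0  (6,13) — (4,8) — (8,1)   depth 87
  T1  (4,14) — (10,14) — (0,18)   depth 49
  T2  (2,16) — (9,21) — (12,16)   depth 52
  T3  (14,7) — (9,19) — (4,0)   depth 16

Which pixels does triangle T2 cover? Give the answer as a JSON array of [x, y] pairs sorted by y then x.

T0:
  2·area = 34
  edge (6, 13)→(4, 8): d=(-2,-5) top-left  bias=+0
  edge (4, 8)→(8, 1): d=(4,-7) top-left  bias=+0
  edge (8, 1)→(6, 13): d=(-2,12) right/bottom  bias=-1
    (3,1)@(7, 3): e=[25,1,8] → #
    (4,1)@(9, 3): e=[35,15,-16] → ·
    (3,2)@(7, 5): e=[21,9,4] → #
    (4,2)@(9, 5): e=[31,23,-20] → ·
    (2,3)@(5, 7): e=[7,3,24] → #
    (3,3)@(7, 7): e=[17,17,0] → ·  [on edge]
    (2,4)@(5, 9): e=[3,11,20] → #
    (3,4)@(7, 9): e=[13,25,-4] → ·
    (2,5)@(5, 11): e=[-1,19,16] → ·
    (2,9)@(5, 19): e=[-17,51,0] → ·  [on edge]
  covered (4 px):
    · · · · · · ·
    · · · # · · ·
    · · · # · · ·
    · · # · · · ·
    · · # · · · ·
    · · · · · · ·
    · · · · · · ·
    · · · · · · ·
    · · · · · · ·
    · · · · · · ·
    · · · · · · ·
T1:
  2·area = 24
  edge (4, 14)→(10, 14): d=(6,0) top-left  bias=+0
  edge (10, 14)→(0, 18): d=(-10,4) right/bottom  bias=-1
  edge (0, 18)→(4, 14): d=(4,-4) top-left  bias=+0
    (6,2)@(13, 5): e=[-54,78,0] → ·  [on edge]
    (5,3)@(11, 7): e=[-42,66,0] → ·  [on edge]
    (4,4)@(9, 9): e=[-30,54,0] → ·  [on edge]
    (3,5)@(7, 11): e=[-18,42,0] → ·  [on edge]
    (2,6)@(5, 13): e=[-6,30,0] → ·  [on edge]
    (1,7)@(3, 15): e=[6,18,0] → #  [on edge]
    (2,7)@(5, 15): e=[6,10,8] → #
    (3,7)@(7, 15): e=[6,2,16] → #
    (4,7)@(9, 15): e=[6,-6,24] → ·
    (0,8)@(1, 17): e=[18,6,0] → #  [on edge]
    (1,8)@(3, 17): e=[18,-2,8] → ·
    (2,8)@(5, 17): e=[18,-10,16] → ·
  covered (4 px):
    · · · · · · ·
    · · · · · · ·
    · · · · · · ·
    · · · · · · ·
    · · · · · · ·
    · · · · · · ·
    · · · · · · ·
    · # # # · · ·
    # · · · · · ·
    · · · · · · ·
    · · · · · · ·
T2:
  2·area = 50  (B↔C swapped to make it positive)
  edge (2, 16)→(12, 16): d=(10,0) top-left  bias=+0
  edge (12, 16)→(9, 21): d=(-3,5) right/bottom  bias=-1
  edge (9, 21)→(2, 16): d=(-7,-5) top-left  bias=+0
    (2,8)@(5, 17): e=[10,32,8] → #
    (3,8)@(7, 17): e=[10,22,18] → #
    (4,8)@(9, 17): e=[10,12,28] → #
    (5,8)@(11, 17): e=[10,2,38] → #
    (6,8)@(13, 17): e=[10,-8,48] → ·
    (2,9)@(5, 19): e=[30,26,-6] → ·
    (3,9)@(7, 19): e=[30,16,4] → #
    (5,9)@(11, 19): e=[30,-4,24] → ·
    (3,10)@(7, 21): e=[50,10,-10] → ·
    (4,10)@(9, 21): e=[50,0,0] → ·  [on edge]
  covered (6 px):
    · · · · · · ·
    · · · · · · ·
    · · · · · · ·
    · · · · · · ·
    · · · · · · ·
    · · · · · · ·
    · · · · · · ·
    · · · · · · ·
    · · # # # # ·
    · · · # # · ·
    · · · · · · ·
T3:
  2·area = 155
  edge (14, 7)→(9, 19): d=(-5,12) right/bottom  bias=-1
  edge (9, 19)→(4, 0): d=(-5,-19) top-left  bias=+0
  edge (4, 0)→(14, 7): d=(10,7) right/bottom  bias=-1
    (2,0)@(5, 1): e=[138,14,3] → #
    (3,0)@(7, 1): e=[114,52,-11] → ·
    (2,1)@(5, 3): e=[128,4,23] → #
    (3,1)@(7, 3): e=[104,42,9] → #
    (4,1)@(9, 3): e=[80,80,-5] → ·
    (2,2)@(5, 5): e=[118,-6,43] → ·
    (3,2)@(7, 5): e=[94,32,29] → #
    (4,2)@(9, 5): e=[70,70,15] → #
    (5,2)@(11, 5): e=[46,108,1] → #
    (6,2)@(13, 5): e=[22,146,-13] → ·
    (3,3)@(7, 7): e=[84,22,49] → #
    (6,3)@(13, 7): e=[12,136,7] → #
    (4,9)@(9, 19): e=[0,0,155] → ·  [on edge]
  covered (21 px):
    · · # · · · ·
    · · # # · · ·
    · · · # # # ·
    · · · # # # #
    · · · # # # #
    · · · # # # ·
    · · · · # # ·
    · · · · # · ·
    · · · · # · ·
    · · · · · · ·
    · · · · · · ·

Result: [[2,8],[3,8],[4,8],[5,8],[3,9],[4,9]]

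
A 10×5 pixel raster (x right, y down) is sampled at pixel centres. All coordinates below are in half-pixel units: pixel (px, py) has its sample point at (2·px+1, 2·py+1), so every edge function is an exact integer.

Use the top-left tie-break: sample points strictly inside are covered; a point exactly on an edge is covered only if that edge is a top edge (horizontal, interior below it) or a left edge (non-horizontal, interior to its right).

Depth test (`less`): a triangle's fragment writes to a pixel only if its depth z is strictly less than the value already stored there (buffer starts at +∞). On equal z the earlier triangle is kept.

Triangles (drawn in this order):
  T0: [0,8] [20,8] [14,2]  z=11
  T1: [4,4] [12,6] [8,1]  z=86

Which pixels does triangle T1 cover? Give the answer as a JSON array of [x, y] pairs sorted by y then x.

T0:
  2·area = 120  (B↔C swapped to make it positive)
  edge (0, 8)→(14, 2): d=(14,-6) top-left  bias=+0
  edge (14, 2)→(20, 8): d=(6,6) right/bottom  bias=-1
  edge (20, 8)→(0, 8): d=(-20,0) right/bottom  bias=-1
    (6,0)@(13, 1): e=[-20,0,140] → .  [on edge]
    (6,1)@(13, 3): e=[8,12,100] → X
    (7,1)@(15, 3): e=[20,0,100] → .  [on edge]
    (3,2)@(7, 5): e=[0,60,60] → X  [on edge]
    (4,2)@(9, 5): e=[12,48,60] → X
    (5,2)@(11, 5): e=[24,36,60] → X
    (7,2)@(15, 5): e=[48,12,60] → X
    (8,2)@(17, 5): e=[60,0,60] → .  [on edge]
    (1,3)@(3, 7): e=[4,96,20] → X
    (2,3)@(5, 7): e=[16,84,20] → X
    (8,3)@(17, 7): e=[88,12,20] → X
    (9,3)@(19, 7): e=[100,0,20] → .  [on edge]
  covered (14 px):
    . . . . . . . . . .
    . . . . . . X . . .
    . . . X X X X X . .
    . X X X X X X X X .
    . . . . . . . . . .
T1:
  2·area = 32  (B↔C swapped to make it positive)
  edge (4, 4)→(8, 1): d=(4,-3) top-left  bias=+0
  edge (8, 1)→(12, 6): d=(4,5) right/bottom  bias=-1
  edge (12, 6)→(4, 4): d=(-8,-2) top-left  bias=+0
    (3,1)@(7, 3): e=[5,13,14] → X
    (4,1)@(9, 3): e=[11,3,18] → X
    (5,1)@(11, 3): e=[17,-7,22] → .
    (3,2)@(7, 5): e=[13,21,-2] → .
    (4,2)@(9, 5): e=[19,11,2] → X
    (5,2)@(11, 5): e=[25,1,6] → X
    (6,2)@(13, 5): e=[31,-9,10] → .
    (4,3)@(9, 7): e=[27,19,-14] → .
    (5,3)@(11, 7): e=[33,9,-10] → .
  covered (4 px):
    . . . . . . . . . .
    . . . X X . . . . .
    . . . . X X . . . .
    . . . . . . . . . .
    . . . . . . . . . .

Final: [[3,1],[4,1],[4,2],[5,2]]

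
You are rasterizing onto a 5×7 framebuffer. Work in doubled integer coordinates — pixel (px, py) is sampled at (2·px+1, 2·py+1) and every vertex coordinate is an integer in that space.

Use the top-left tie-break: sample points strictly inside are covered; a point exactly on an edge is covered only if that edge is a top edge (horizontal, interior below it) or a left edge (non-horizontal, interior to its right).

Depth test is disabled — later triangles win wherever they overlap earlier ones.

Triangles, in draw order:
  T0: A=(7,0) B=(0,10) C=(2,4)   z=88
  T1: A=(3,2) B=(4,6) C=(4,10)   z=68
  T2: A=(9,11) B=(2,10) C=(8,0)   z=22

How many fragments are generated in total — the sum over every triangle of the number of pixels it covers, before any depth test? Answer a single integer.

T0:
  2·area = 22
  edge (7, 0)→(0, 10): d=(-7,10) right/bottom  bias=-1
  edge (0, 10)→(2, 4): d=(2,-6) top-left  bias=+0
  edge (2, 4)→(7, 0): d=(5,-4) top-left  bias=+0
    (1,0)@(3, 1): e=[33,0,-11] → .  [on edge]
    (1,2)@(3, 5): e=[5,8,9] → X
    (2,2)@(5, 5): e=[-15,20,17] → .
    (0,3)@(1, 7): e=[11,0,11] → X  [on edge]
    (1,3)@(3, 7): e=[-9,12,19] → .
    (0,4)@(1, 9): e=[-3,4,21] → .
  covered (2 px):
    . . . . .
    . . . . .
    . X . . .
    X . . . .
    . . . . .
    . . . . .
    . . . . .
T1:
  2·area = 4
  edge (3, 2)→(4, 6): d=(1,4) right/bottom  bias=-1
  edge (4, 6)→(4, 10): d=(0,4) right/bottom  bias=-1
  edge (4, 10)→(3, 2): d=(-1,-8) top-left  bias=+0
  covered (0 px):
    . . . . .
    . . . . .
    . . . . .
    . . . . .
    . . . . .
    . . . . .
    . . . . .
T2:
  2·area = 76
  edge (9, 11)→(2, 10): d=(-7,-1) top-left  bias=+0
  edge (2, 10)→(8, 0): d=(6,-10) top-left  bias=+0
  edge (8, 0)→(9, 11): d=(1,11) right/bottom  bias=-1
    (3,1)@(7, 3): e=[54,8,14] → X
    (4,1)@(9, 3): e=[56,28,-8] → .
    (2,2)@(5, 5): e=[38,0,38] → X  [on edge]
    (4,2)@(9, 5): e=[42,40,-6] → .
    (2,3)@(5, 7): e=[24,12,40] → X
    (4,3)@(9, 7): e=[28,52,-4] → .
    (1,4)@(3, 9): e=[8,4,64] → X
    (4,4)@(9, 9): e=[14,64,-2] → .
    (1,5)@(3, 11): e=[-6,16,66] → .
    (2,5)@(5, 11): e=[-4,36,44] → .
    (3,5)@(7, 11): e=[-2,56,22] → .
    (4,5)@(9, 11): e=[0,76,0] → .  [on edge]
  covered (8 px):
    . . . . .
    . . . X .
    . . X X .
    . . X X .
    . X X X .
    . . . . .
    . . . . .

Final: 10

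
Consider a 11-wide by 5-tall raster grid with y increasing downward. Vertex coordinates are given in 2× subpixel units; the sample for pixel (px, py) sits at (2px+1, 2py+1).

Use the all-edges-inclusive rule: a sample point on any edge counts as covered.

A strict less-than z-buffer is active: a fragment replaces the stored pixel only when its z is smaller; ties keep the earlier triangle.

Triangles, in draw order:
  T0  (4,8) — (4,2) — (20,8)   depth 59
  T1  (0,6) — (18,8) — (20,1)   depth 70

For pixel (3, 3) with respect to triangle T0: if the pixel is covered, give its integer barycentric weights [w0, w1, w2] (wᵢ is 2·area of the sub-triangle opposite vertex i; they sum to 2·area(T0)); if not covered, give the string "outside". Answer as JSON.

T0:
  2·area = 96
  edge (4, 8)→(4, 2): d=(0,-6) inclusive
  edge (4, 2)→(20, 8): d=(16,6) inclusive
  edge (20, 8)→(4, 8): d=(-16,0) inclusive
    (2,1)@(5, 3): e=[6,10,80] → █
    (3,1)@(7, 3): e=[18,-2,80] → ·
    (2,2)@(5, 5): e=[6,42,48] → █
    (3,2)@(7, 5): e=[18,30,48] → █
    (4,2)@(9, 5): e=[30,18,48] → █
    (5,2)@(11, 5): e=[42,6,48] → █
    (6,2)@(13, 5): e=[54,-6,48] → ·
    (2,3)@(5, 7): e=[6,74,16] → █
    (6,3)@(13, 7): e=[54,26,16] → █
    (7,3)@(15, 7): e=[66,14,16] → █
    (8,3)@(17, 7): e=[78,2,16] → █
    (9,3)@(19, 7): e=[90,-10,16] → ·
  covered (12 px):
    · · · · · · · · · · ·
    · · █ · · · · · · · ·
    · · █ █ █ █ · · · · ·
    · · █ █ █ █ █ █ █ · ·
    · · · · · · · · · · ·
T1:
  2·area = 130  (B↔C swapped to make it positive)
  edge (0, 6)→(20, 1): d=(20,-5) inclusive
  edge (20, 1)→(18, 8): d=(-2,7) inclusive
  edge (18, 8)→(0, 6): d=(-18,-2) inclusive
    (6,1)@(13, 3): e=[5,45,80] → █
    (7,1)@(15, 3): e=[15,31,84] → █
    (8,1)@(17, 3): e=[25,17,88] → █
    (9,1)@(19, 3): e=[35,3,92] → █
    (10,1)@(21, 3): e=[45,-11,96] → ·
    (2,2)@(5, 5): e=[5,97,28] → █
    (3,2)@(7, 5): e=[15,83,32] → █
    (4,2)@(9, 5): e=[25,69,36] → █
    (5,2)@(11, 5): e=[35,55,40] → █
    (9,2)@(19, 5): e=[75,-1,56] → ·
    (2,3)@(5, 7): e=[45,93,-8] → ·
    (3,3)@(7, 7): e=[55,79,-4] → ·
    (4,3)@(9, 7): e=[65,65,0] → █  [on edge]
  covered (16 px):
    · · · · · · · · · · ·
    · · · · · · █ █ █ █ ·
    · · █ █ █ █ █ █ █ · ·
    · · · · █ █ █ █ █ · ·
    · · · · · · · · · · ·

Answer: [62,16,18]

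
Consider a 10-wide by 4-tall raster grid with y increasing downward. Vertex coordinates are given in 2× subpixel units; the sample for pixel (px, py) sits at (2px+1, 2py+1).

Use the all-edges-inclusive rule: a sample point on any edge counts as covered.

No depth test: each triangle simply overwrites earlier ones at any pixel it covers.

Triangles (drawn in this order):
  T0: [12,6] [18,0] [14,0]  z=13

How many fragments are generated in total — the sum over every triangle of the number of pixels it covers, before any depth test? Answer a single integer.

T0:
  2·area = 24  (B↔C swapped to make it positive)
  edge (12, 6)→(14, 0): d=(2,-6) inclusive
  edge (14, 0)→(18, 0): d=(4,0) inclusive
  edge (18, 0)→(12, 6): d=(-6,6) inclusive
    (7,0)@(15, 1): e=[8,4,12] → #
    (8,0)@(17, 1): e=[20,4,0] → #  [on edge]
    (9,0)@(19, 1): e=[32,4,-12] → ·
    (6,1)@(13, 3): e=[0,12,12] → #  [on edge]
    (7,1)@(15, 3): e=[12,12,0] → #  [on edge]
    (8,1)@(17, 3): e=[24,12,-12] → ·
    (6,2)@(13, 5): e=[4,20,0] → #  [on edge]
    (7,2)@(15, 5): e=[16,20,-12] → ·
    (5,3)@(11, 7): e=[-4,28,0] → ·  [on edge]
    (6,3)@(13, 7): e=[8,28,-12] → ·
  covered (5 px):
    · · · · · · · # # ·
    · · · · · · # # · ·
    · · · · · · # · · ·
    · · · · · · · · · ·

Answer: 5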